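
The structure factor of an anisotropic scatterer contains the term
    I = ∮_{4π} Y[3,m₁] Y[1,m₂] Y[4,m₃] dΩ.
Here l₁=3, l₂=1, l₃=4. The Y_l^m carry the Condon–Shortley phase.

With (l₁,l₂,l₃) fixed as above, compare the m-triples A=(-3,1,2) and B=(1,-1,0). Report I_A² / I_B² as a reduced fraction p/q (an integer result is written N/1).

Same 3,1,4: normalisation and zero-m 3j drop out of the ratio.
A: Δ: 0! 6! 2! / 9! → 1/252; sum: t=0:+1/1440 = 1/1440; 3j²(3 1 4; -3 1 2) = Δ·Π!·Σ² = 1/252  (sign +1)
B: Δ: 0! 6! 2! / 9! → 1/252; sum: t=0:+1/96 = 1/96; 3j²(3 1 4; 1 -1 0) = Δ·Π!·Σ² = 1/42  (sign +1)
I_A²/I_B² = (1/252)/(1/42) = 1/6

1/6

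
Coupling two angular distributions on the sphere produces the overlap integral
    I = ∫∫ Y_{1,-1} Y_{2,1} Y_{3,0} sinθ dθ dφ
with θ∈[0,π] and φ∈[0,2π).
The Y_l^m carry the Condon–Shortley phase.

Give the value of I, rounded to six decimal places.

0.143048

Rules hold: Σm=0, L=6 even, 1≤3≤3.
N = 3·5·7 = 105
Δ = 0!·2!·4!/7! = 1/105
Racah Σ t=0..0: t=0:+1/4 = 1/4
⇒ 3j(1 2 3; 0 0 0)² = 3/35, sgn -1
Racah Σ t=0..0: t=0:+1/12 = 1/12
⇒ 3j(1 2 3; -1 1 0)² = 1/35, sgn -1
4πI² = N·(3j₀)²·(3jₘ)² = 9/35
I = +1·√(0.257143/4π) = 0.14304817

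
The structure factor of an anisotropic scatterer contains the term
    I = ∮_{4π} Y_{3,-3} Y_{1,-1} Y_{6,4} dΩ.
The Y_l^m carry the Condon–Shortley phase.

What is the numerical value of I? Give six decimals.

l₃=6 ∉ [2,4] — triangle fails ⇒ I = 0

0.000000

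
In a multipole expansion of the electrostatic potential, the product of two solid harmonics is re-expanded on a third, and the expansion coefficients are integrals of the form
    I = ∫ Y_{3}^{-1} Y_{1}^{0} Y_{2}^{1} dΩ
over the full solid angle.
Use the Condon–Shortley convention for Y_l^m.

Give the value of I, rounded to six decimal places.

-0.233597

Checks pass: Σm=0; 6 even; l₃=2∈[2,4].
(2·3+1)(2·1+1)(2·2+1) = 105
Δ: 2! 4! 0! / 7! → 1/105
sum: t=1:−1/4 = -1/4
3j²(3 1 2; 0 0 0) = Δ·Π!·Σ² = 3/35  (sign -1)
sum: t=1:−1/6 = -1/6
3j²(3 1 2; -1 0 1) = Δ·Π!·Σ² = 8/105  (sign +1)
combine: 4πI² = 105·3/35·8/105 = 24/35
take √, sign -1: I = -0.23359668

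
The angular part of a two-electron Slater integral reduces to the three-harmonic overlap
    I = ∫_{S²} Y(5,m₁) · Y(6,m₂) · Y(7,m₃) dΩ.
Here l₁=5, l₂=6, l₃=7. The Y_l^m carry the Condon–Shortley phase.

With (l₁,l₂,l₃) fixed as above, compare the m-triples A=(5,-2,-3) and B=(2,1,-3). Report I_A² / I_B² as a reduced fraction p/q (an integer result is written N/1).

4900/243

Same 5,6,7: normalisation and zero-m 3j drop out of the ratio.
A: Δ: 4! 6! 8! / 19! → 1/174594420; sum: t=0:+1/9953280 = 1/9953280; 3j²(5 6 7; 5 -2 -3) = Δ·Π!·Σ² = 2450/138567  (sign +1)
B: Δ: 4! 6! 8! / 19! → 1/174594420; sum: t=0:+1/4354560 t=1:−1/414720 t=2:+1/345600 t=3:−1/2488320 = 1/3225600; 3j²(5 6 7; 2 1 -3) = Δ·Π!·Σ² = 81/92378  (sign +1)
I_A²/I_B² = (2450/138567)/(81/92378) = 4900/243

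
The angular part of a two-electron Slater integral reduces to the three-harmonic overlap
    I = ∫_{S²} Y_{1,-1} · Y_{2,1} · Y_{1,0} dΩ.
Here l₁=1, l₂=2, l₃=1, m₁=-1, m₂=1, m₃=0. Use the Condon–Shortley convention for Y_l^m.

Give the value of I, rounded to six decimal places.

Checks pass: Σm=0; 4 even; l₃=1∈[1,3].
(2·1+1)(2·2+1)(2·1+1) = 45
Δ: 2! 0! 2! / 5! → 1/30
sum: t=1:−1/1 = -1/1
3j²(1 2 1; 0 0 0) = Δ·Π!·Σ² = 2/15  (sign +1)
sum: t=2:+1/2 = 1/2
3j²(1 2 1; -1 1 0) = Δ·Π!·Σ² = 1/10  (sign -1)
combine: 4πI² = 45·2/15·1/10 = 3/5
take √, sign -1: I = -0.21850969

-0.218510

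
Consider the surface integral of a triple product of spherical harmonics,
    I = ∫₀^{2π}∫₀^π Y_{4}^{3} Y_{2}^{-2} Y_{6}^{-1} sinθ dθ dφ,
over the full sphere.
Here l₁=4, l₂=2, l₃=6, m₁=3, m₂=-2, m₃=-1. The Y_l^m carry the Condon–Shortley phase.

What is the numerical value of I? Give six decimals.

-0.035563

Rules hold: Σm=0, L=12 even, 2≤6≤6.
N = 9·5·13 = 585
Δ = 0!·8!·4!/13! = 1/6435
Racah Σ t=0..0: t=0:+1/2304 = 1/2304
⇒ 3j(4 2 6; 0 0 0)² = 5/143, sgn +1
Racah Σ t=0..0: t=0:+1/120960 = 1/120960
⇒ 3j(4 2 6; 3 -2 -1)² = 1/1287, sgn -1
4πI² = N·(3j₀)²·(3jₘ)² = 25/1573
I = -1·√(0.0158932/4π) = -0.03556319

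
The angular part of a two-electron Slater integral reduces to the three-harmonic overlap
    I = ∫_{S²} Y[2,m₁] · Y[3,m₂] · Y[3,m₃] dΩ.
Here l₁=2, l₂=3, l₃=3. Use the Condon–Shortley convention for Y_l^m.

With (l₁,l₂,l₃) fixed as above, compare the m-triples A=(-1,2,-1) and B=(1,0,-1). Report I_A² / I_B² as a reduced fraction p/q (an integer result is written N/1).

15/2

Shared (l₁,l₂,l₃)=(2,3,3): N and (l;000)² cancel in I_A²/I_B².
A: Δ = 2!·2!·4!/9! = 1/3780; Racah Σ t=1..2: t=1:−1/48 t=2:+1/12 = 1/16; ⇒ 3j(2 3 3; -1 2 -1)² = 1/28, sgn +1
B: Δ = 2!·2!·4!/9! = 1/3780; Racah Σ t=0..1: t=0:+1/12 t=1:−1/8 = -1/24; ⇒ 3j(2 3 3; 1 0 -1)² = 1/210, sgn -1
I_A²/I_B² = (1/28)/(1/210) = 15/2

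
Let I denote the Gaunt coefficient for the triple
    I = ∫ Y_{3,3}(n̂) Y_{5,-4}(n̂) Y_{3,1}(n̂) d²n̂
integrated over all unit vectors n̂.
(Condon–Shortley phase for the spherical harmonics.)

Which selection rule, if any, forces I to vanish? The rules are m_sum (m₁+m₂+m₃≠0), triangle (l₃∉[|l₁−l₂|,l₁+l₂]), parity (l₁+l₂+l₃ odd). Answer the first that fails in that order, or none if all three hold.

parity

m₁+m₂+m₃ = 3 − 4 + 1 = 0  ✓
triangle: |3−5|=2 ≤ l₃=3 ≤ 3+5=8  ✓
parity: l₁+l₂+l₃ = 11 is odd  ✗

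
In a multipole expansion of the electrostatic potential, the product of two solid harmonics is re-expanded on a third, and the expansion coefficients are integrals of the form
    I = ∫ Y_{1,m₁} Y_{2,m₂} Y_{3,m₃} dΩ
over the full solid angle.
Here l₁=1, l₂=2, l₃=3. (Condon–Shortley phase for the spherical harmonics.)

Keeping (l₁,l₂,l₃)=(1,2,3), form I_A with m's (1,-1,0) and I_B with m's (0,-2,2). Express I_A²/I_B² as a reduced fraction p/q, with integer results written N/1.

l's match ⇒ only the (l;m) 3-j factors differ between A and B.
A: triangle coeff Δ(1,2,3) = 1/105; Σ_t [0,0]: t=0:+1/12 = 1/12; (3j)²=1/35 [(1 2 3; 1 -1 0)], sign=-1
B: triangle coeff Δ(1,2,3) = 1/105; Σ_t [0,0]: t=0:+1/24 = 1/24; (3j)²=1/21 [(1 2 3; 0 -2 2)], sign=-1
I_A²/I_B² = (1/35)/(1/21) = 3/5

3/5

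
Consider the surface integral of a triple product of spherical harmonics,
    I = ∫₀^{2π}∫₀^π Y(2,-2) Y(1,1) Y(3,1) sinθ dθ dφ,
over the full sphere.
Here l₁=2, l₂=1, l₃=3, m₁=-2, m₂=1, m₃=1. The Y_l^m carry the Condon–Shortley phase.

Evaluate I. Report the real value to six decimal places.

-0.082589

Rules hold: Σm=0, L=6 even, 1≤3≤3.
N = 5·3·7 = 105
Δ = 0!·4!·2!/7! = 1/105
Racah Σ t=0..0: t=0:+1/4 = 1/4
⇒ 3j(2 1 3; 0 0 0)² = 3/35, sgn -1
Racah Σ t=0..0: t=0:+1/48 = 1/48
⇒ 3j(2 1 3; -2 1 1)² = 1/105, sgn +1
4πI² = N·(3j₀)²·(3jₘ)² = 3/35
I = -1·√(0.0857143/4π) = -0.08258890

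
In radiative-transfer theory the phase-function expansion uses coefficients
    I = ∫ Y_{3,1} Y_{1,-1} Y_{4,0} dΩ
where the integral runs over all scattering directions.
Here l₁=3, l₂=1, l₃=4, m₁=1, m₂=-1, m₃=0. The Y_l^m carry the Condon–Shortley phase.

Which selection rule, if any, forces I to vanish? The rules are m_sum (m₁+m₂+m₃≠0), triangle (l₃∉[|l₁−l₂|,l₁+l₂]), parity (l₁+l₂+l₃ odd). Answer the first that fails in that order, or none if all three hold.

none

Σmᵢ = 0  ✓
l₃∈[|l₁−l₂|,l₁+l₂]=[2,4], have l₃=4  ✓
Σlᵢ = 8 ⇒ even  ✓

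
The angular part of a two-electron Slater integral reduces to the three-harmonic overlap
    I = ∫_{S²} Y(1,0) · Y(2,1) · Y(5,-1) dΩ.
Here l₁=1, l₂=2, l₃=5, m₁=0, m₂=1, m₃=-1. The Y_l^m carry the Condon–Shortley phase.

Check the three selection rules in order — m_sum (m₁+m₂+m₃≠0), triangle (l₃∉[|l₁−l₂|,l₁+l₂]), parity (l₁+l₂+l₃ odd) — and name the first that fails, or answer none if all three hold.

azimuthal sum: 0 + 1 − 1 = 0  ✓
1 ≤ 5 ≤ 3 (triangle on l)  ✗
L = 1 + 2 + 5 = 8 (even)

triangle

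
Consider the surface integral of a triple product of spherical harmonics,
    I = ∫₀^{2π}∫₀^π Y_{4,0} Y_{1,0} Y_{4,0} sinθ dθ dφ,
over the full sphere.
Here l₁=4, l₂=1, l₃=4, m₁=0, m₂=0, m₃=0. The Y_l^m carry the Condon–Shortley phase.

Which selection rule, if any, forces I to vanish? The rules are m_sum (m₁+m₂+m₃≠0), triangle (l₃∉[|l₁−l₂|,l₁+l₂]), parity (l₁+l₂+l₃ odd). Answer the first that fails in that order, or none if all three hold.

parity

azimuthal sum: 0 + 0 + 0 = 0  ✓
3 ≤ 4 ≤ 5 (triangle on l)  ✓
L = 4 + 1 + 4 = 9 (odd)  ✗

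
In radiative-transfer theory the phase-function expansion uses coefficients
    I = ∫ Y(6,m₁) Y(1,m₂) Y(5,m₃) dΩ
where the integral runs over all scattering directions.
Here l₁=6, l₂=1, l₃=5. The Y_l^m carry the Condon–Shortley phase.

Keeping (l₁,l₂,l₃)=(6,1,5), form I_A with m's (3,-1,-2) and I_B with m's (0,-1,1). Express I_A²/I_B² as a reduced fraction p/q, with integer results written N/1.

l's match ⇒ only the (l;m) 3-j factors differ between A and B.
A: triangle coeff Δ(6,1,5) = 1/858; Σ_t [0,0]: t=0:+1/60480 = 1/60480; (3j)²=6/143 [(6 1 5; 3 -1 -2)], sign=-1
B: triangle coeff Δ(6,1,5) = 1/858; Σ_t [0,0]: t=0:+1/34560 = 1/34560; (3j)²=5/286 [(6 1 5; 0 -1 1)], sign=+1
I_A²/I_B² = (6/143)/(5/286) = 12/5

12/5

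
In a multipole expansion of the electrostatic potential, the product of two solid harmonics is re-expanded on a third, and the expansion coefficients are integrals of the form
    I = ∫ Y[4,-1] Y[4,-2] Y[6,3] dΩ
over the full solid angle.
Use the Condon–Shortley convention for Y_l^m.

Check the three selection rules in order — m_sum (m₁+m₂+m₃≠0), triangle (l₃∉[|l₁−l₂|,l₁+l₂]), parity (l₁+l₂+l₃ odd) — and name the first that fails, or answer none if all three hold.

none

m₁+m₂+m₃ = -1 − 2 + 3 = 0  ✓
triangle: |4−4|=0 ≤ l₃=6 ≤ 4+4=8  ✓
parity: l₁+l₂+l₃ = 14 is even  ✓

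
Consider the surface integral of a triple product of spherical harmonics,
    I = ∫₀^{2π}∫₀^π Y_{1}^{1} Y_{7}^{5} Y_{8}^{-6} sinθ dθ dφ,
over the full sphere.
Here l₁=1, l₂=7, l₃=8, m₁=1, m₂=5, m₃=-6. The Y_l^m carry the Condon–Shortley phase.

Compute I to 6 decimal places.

0.291881

m-sum 0 ✓  L=16 even ✓  6≤8≤8 ✓
Π(2lᵢ+1) = 3×15×17 = 765
triangle coeff Δ(1,7,8) = 1/2040
Σ_t [0,0]: t=0:+1/25401600 = 1/25401600
(3j)²=8/255 [(1 7 8; 0 0 0)], sign=+1
Σ_t [0,0]: t=0:+1/1916006400 = 1/1916006400
(3j)²=91/2040 [(1 7 8; 1 5 -6)], sign=+1
⇒ 4πI² = 91/85
I = (+1)√(91/85/(4π)) = 0.29188132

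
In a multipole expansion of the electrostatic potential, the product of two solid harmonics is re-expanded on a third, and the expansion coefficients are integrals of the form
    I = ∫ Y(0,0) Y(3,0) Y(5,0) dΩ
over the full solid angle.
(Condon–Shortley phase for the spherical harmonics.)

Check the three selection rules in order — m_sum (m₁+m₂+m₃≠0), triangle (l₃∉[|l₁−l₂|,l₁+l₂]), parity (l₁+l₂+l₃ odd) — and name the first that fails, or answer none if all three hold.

azimuthal sum: 0 + 0 + 0 = 0  ✓
3 ≤ 5 ≤ 3 (triangle on l)  ✗
L = 0 + 3 + 5 = 8 (even)

triangle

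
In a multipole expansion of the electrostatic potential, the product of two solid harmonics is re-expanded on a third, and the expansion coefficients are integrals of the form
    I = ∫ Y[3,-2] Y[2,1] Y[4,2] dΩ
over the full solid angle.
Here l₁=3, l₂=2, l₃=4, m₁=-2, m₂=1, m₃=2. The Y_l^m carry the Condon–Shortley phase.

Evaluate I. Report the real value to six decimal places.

m-sum = -2 + 1 + 2 = 1 ≠ 0 ⇒ I = 0

0.000000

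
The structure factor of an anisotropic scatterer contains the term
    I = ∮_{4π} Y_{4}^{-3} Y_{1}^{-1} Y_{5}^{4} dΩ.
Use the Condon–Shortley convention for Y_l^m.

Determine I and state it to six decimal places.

0.294638

m-sum 0 ✓  L=10 even ✓  3≤5≤5 ✓
Π(2lᵢ+1) = 9×3×11 = 297
triangle coeff Δ(4,1,5) = 1/495
Σ_t [0,0]: t=0:+1/576 = 1/576
(3j)²=5/99 [(4 1 5; 0 0 0)], sign=-1
Σ_t [0,0]: t=0:+1/10080 = 1/10080
(3j)²=4/55 [(4 1 5; -3 -1 4)], sign=-1
⇒ 4πI² = 12/11
I = (+1)√(12/11/(4π)) = 0.29463840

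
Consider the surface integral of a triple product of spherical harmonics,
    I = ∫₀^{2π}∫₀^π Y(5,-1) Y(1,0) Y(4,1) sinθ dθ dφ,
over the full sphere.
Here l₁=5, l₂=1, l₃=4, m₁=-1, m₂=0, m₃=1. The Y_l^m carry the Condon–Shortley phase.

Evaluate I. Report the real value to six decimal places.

-0.240571

Checks pass: Σm=0; 10 even; l₃=4∈[4,6].
(2·5+1)(2·1+1)(2·4+1) = 297
Δ: 2! 8! 0! / 11! → 1/495
sum: t=1:−1/576 = -1/576
3j²(5 1 4; 0 0 0) = Δ·Π!·Σ² = 5/99  (sign -1)
sum: t=1:−1/720 = -1/720
3j²(5 1 4; -1 0 1) = Δ·Π!·Σ² = 8/165  (sign +1)
combine: 4πI² = 297·5/99·8/165 = 8/11
take √, sign -1: I = -0.24057125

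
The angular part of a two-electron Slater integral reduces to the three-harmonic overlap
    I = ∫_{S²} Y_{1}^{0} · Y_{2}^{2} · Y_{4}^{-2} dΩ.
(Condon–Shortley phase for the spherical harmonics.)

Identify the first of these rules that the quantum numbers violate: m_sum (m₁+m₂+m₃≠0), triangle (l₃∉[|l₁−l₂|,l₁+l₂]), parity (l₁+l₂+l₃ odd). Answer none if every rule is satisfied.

triangle

azimuthal sum: 0 + 2 − 2 = 0  ✓
1 ≤ 4 ≤ 3 (triangle on l)  ✗
L = 1 + 2 + 4 = 7 (odd)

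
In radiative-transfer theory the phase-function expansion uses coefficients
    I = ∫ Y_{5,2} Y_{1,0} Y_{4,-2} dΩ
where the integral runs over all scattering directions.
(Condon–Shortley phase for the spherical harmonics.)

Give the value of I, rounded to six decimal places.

0.225034

m-sum 0 ✓  L=10 even ✓  4≤4≤6 ✓
Π(2lᵢ+1) = 11×3×9 = 297
triangle coeff Δ(5,1,4) = 1/495
Σ_t [1,1]: t=1:−1/576 = -1/576
(3j)²=5/99 [(5 1 4; 0 0 0)], sign=-1
Σ_t [1,1]: t=1:−1/1440 = -1/1440
(3j)²=7/165 [(5 1 4; 2 0 -2)], sign=-1
⇒ 4πI² = 7/11
I = (+1)√(7/11/(4π)) = 0.22503380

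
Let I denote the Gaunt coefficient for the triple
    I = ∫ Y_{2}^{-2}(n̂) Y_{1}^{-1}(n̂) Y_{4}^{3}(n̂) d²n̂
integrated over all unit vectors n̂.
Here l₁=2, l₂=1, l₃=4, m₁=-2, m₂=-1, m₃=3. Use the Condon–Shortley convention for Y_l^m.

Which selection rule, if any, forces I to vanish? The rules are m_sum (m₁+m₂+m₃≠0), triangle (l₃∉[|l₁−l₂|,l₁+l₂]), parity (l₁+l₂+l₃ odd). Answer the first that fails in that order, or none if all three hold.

triangle

m₁+m₂+m₃ = -2 − 1 + 3 = 0  ✓
triangle: |2−1|=1 ≤ l₃=4 ≤ 2+1=3  ✗
parity: l₁+l₂+l₃ = 7 is odd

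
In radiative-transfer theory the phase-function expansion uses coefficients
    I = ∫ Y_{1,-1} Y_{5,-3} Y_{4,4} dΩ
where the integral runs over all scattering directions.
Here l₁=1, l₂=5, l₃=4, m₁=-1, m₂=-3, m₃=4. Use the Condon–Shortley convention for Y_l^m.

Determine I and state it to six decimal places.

Checks pass: Σm=0; 10 even; l₃=4∈[4,6].
(2·1+1)(2·5+1)(2·4+1) = 297
Δ: 2! 0! 8! / 11! → 1/495
sum: t=1:−1/576 = -1/576
3j²(1 5 4; 0 0 0) = Δ·Π!·Σ² = 5/99  (sign -1)
sum: t=2:+1/80640 = 1/80640
3j²(1 5 4; -1 -3 4) = Δ·Π!·Σ² = 1/495  (sign +1)
combine: 4πI² = 297·5/99·1/495 = 1/33
take √, sign -1: I = -0.04910640

-0.049106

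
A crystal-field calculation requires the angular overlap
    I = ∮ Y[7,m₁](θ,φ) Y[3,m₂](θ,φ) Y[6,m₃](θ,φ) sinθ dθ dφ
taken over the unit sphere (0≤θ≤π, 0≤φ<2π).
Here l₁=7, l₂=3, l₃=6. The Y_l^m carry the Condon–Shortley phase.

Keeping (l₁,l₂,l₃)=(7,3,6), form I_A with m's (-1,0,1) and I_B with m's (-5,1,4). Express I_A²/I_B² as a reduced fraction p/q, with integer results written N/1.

22188/9251

Same 7,3,6: normalisation and zero-m 3j drop out of the ratio.
A: Δ: 4! 10! 2! / 17! → 1/2042040; sum: t=1:−1/362880 t=2:+1/69120 t=3:−1/172800 = 43/7257600; 3j²(7 3 6; -1 0 1) = Δ·Π!·Σ² = 1849/170170  (sign -1)
B: Δ: 4! 10! 2! / 17! → 1/2042040; sum: t=2:+1/29030400 t=3:−1/2177280 t=4:+1/3870720 = -29/174182400; 3j²(7 3 6; -5 1 4) = Δ·Π!·Σ² = 841/185640  (sign -1)
I_A²/I_B² = (1849/170170)/(841/185640) = 22188/9251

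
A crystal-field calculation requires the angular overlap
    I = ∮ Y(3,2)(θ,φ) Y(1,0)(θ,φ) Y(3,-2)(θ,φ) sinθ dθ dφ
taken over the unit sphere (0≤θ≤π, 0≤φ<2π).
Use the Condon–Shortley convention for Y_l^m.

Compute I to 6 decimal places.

0.000000

l₁+l₂+l₃=7 is odd: 3j(l;000)=0 ⇒ I=0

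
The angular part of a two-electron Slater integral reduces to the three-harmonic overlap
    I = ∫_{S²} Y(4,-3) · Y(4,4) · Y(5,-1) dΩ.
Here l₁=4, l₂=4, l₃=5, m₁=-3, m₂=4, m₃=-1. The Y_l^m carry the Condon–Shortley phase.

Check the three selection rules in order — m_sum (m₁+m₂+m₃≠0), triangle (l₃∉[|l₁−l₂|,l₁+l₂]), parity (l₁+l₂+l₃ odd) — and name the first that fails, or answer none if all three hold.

Σmᵢ = 0  ✓
l₃∈[|l₁−l₂|,l₁+l₂]=[0,8], have l₃=5  ✓
Σlᵢ = 13 ⇒ odd  ✗

parity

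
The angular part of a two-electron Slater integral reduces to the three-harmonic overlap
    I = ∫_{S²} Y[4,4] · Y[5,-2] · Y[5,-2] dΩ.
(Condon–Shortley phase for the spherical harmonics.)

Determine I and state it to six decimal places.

Rules hold: Σm=0, L=14 even, 1≤5≤9.
N = 9·11·11 = 1089
Δ = 4!·4!·6!/15! = 1/3153150
Racah Σ t=0..4: t=0:+1/69120 t=1:−1/1728 t=2:+1/576 t=3:−1/1728 t=4:+1/69120 = 7/11520
⇒ 3j(4 5 5; 0 0 0)² = 2/143, sgn -1
Racah Σ t=0..0: t=0:+1/20736 = 1/20736
⇒ 3j(4 5 5; 4 -2 -2)² = 35/1287, sgn -1
4πI² = N·(3j₀)²·(3jₘ)² = 70/169
I = +1·√(0.414201/4π) = 0.18155187

0.181552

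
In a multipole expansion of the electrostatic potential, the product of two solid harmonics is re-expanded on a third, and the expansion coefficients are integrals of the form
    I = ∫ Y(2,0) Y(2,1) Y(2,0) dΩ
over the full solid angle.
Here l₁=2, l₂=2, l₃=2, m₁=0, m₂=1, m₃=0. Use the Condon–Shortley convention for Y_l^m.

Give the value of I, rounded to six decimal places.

0 + 1 + 0 = 1 ≠ 0: azimuthal integral kills it; I = 0

0.000000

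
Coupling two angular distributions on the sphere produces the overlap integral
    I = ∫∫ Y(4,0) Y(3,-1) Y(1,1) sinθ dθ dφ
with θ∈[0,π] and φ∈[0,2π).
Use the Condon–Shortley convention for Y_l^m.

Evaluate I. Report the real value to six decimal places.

Checks pass: Σm=0; 8 even; l₃=1∈[1,7].
(2·4+1)(2·3+1)(2·1+1) = 189
Δ: 6! 2! 0! / 9! → 1/252
sum: t=3:−1/36 = -1/36
3j²(4 3 1; 0 0 0) = Δ·Π!·Σ² = 4/63  (sign +1)
sum: t=2:+1/96 = 1/96
3j²(4 3 1; 0 -1 1) = Δ·Π!·Σ² = 1/42  (sign +1)
combine: 4πI² = 189·4/63·1/42 = 2/7
take √, sign +1: I = 0.15078601

0.150786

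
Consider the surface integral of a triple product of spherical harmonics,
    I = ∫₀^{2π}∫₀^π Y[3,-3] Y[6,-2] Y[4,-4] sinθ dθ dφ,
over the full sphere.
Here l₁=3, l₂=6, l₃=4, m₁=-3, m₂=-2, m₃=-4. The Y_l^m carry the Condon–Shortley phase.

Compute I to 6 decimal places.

Σmᵢ = -9 ≠ 0, so the φ-integral vanishes; I = 0

0.000000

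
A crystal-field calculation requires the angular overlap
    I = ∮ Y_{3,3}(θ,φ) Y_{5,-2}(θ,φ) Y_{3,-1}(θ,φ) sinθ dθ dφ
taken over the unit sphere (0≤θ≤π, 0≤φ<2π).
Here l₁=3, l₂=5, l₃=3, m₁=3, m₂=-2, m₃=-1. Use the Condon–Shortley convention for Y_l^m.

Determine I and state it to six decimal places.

L=11 odd ⇒ parity kills the (l;000) factor ⇒ I = 0

0.000000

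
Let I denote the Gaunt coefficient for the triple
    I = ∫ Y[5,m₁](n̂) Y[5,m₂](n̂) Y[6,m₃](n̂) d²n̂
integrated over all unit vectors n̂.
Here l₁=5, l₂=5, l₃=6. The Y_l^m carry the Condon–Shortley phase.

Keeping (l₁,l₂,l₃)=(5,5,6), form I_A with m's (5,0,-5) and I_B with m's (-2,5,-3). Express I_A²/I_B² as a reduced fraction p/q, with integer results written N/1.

11/14

Shared (l₁,l₂,l₃)=(5,5,6): N and (l;000)² cancel in I_A²/I_B².
A: Δ = 4!·6!·6!/17! = 1/28588560; Racah Σ t=0..0: t=0:+1/2073600 = 1/2073600; ⇒ 3j(5 5 6; 5 0 -5)² = 15/884, sgn -1
B: Δ = 4!·6!·6!/17! = 1/28588560; Racah Σ t=4..4: t=4:+1/622080 = 1/622080; ⇒ 3j(5 5 6; -2 5 -3)² = 105/4862, sgn -1
I_A²/I_B² = (15/884)/(105/4862) = 11/14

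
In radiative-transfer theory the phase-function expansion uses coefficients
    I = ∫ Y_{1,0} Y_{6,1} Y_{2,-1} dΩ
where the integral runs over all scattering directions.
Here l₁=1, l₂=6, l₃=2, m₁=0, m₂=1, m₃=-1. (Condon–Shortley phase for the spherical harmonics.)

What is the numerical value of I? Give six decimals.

|1−6|≤2≤1+6 violated ⇒ I = 0

0.000000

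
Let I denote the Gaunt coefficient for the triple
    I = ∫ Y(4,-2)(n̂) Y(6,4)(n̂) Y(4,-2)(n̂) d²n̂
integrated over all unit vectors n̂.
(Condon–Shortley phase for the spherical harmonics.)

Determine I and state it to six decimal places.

Rules hold: Σm=0, L=14 even, 2≤4≤10.
N = 9·13·9 = 1053
Δ = 6!·2!·6!/15! = 1/1261260
Racah Σ t=2..4: t=2:+1/4608 t=3:−1/1296 t=4:+1/4608 = -7/20736
⇒ 3j(4 6 4; 0 0 0)² = 20/1287, sgn -1
Racah Σ t=4..6: t=4:+1/69120 t=5:−1/14400 t=6:+1/69120 = -7/172800
⇒ 3j(4 6 4; -2 4 -2)² = 14/715, sgn -1
4πI² = N·(3j₀)²·(3jₘ)² = 504/1573
I = +1·√(0.320407/4π) = 0.15967833

0.159678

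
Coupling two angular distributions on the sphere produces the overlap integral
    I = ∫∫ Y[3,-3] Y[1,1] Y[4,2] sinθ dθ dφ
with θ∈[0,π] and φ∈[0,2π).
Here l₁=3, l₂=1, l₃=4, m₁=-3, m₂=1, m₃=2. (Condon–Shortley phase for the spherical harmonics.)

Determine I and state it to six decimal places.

0.061558

m-sum 0 ✓  L=8 even ✓  2≤4≤4 ✓
Π(2lᵢ+1) = 7×3×9 = 189
triangle coeff Δ(3,1,4) = 1/252
Σ_t [0,0]: t=0:+1/36 = 1/36
(3j)²=4/63 [(3 1 4; 0 0 0)], sign=+1
Σ_t [0,0]: t=0:+1/1440 = 1/1440
(3j)²=1/252 [(3 1 4; -3 1 2)], sign=+1
⇒ 4πI² = 1/21
I = (+1)√(1/21/(4π)) = 0.06155813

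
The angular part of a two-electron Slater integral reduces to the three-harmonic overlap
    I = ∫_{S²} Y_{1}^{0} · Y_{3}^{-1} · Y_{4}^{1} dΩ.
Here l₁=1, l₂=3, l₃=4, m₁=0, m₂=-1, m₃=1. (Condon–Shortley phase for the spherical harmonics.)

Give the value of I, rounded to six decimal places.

m-sum 0 ✓  L=8 even ✓  2≤4≤4 ✓
Π(2lᵢ+1) = 3×7×9 = 189
triangle coeff Δ(1,3,4) = 1/252
Σ_t [0,0]: t=0:+1/36 = 1/36
(3j)²=4/63 [(1 3 4; 0 0 0)], sign=+1
Σ_t [0,0]: t=0:+1/48 = 1/48
(3j)²=5/84 [(1 3 4; 0 -1 1)], sign=-1
⇒ 4πI² = 5/7
I = (-1)√(5/7/(4π)) = -0.23841361

-0.238414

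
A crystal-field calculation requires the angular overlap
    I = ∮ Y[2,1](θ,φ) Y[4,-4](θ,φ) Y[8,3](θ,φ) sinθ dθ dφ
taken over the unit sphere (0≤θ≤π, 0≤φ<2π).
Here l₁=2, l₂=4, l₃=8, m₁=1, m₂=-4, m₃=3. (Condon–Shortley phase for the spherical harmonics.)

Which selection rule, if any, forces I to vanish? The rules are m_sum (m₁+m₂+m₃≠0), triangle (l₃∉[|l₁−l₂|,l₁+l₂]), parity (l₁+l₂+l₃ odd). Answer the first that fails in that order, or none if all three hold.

m₁+m₂+m₃ = 1 − 4 + 3 = 0  ✓
triangle: |2−4|=2 ≤ l₃=8 ≤ 2+4=6  ✗
parity: l₁+l₂+l₃ = 14 is even

triangle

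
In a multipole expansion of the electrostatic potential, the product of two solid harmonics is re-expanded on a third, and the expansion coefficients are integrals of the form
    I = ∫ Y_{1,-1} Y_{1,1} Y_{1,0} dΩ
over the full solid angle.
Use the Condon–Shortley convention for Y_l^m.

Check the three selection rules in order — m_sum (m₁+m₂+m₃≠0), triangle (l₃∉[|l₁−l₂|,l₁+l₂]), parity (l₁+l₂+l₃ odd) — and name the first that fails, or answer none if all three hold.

Σmᵢ = 0  ✓
l₃∈[|l₁−l₂|,l₁+l₂]=[0,2], have l₃=1  ✓
Σlᵢ = 3 ⇒ odd  ✗

parity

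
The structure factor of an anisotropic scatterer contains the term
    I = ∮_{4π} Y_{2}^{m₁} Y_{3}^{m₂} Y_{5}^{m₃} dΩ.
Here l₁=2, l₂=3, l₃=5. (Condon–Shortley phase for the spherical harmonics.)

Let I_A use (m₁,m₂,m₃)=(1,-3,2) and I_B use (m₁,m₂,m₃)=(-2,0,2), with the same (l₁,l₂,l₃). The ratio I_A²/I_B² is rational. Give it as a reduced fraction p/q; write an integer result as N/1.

1/5

Same 2,3,5: normalisation and zero-m 3j drop out of the ratio.
A: Δ: 0! 4! 6! / 11! → 1/2310; sum: t=0:+1/4320 = 1/4320; 3j²(2 3 5; 1 -3 2) = Δ·Π!·Σ² = 1/330  (sign -1)
B: Δ: 0! 4! 6! / 11! → 1/2310; sum: t=0:+1/864 = 1/864; 3j²(2 3 5; -2 0 2) = Δ·Π!·Σ² = 1/66  (sign -1)
I_A²/I_B² = (1/330)/(1/66) = 1/5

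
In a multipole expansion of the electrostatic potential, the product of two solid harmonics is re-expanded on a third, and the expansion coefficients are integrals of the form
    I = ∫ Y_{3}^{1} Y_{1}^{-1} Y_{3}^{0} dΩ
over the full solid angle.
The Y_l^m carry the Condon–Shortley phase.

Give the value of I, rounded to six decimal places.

0.000000

Σlᵢ=7 odd — θ-integrand is odd under cosθ→−cosθ; I=0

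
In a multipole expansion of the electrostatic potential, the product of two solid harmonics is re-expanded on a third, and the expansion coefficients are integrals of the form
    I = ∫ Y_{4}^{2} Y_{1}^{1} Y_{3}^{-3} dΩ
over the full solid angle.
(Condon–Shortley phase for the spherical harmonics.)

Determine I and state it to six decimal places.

0.061558

Checks pass: Σm=0; 8 even; l₃=3∈[3,5].
(2·4+1)(2·1+1)(2·3+1) = 189
Δ: 2! 6! 0! / 9! → 1/252
sum: t=1:−1/36 = -1/36
3j²(4 1 3; 0 0 0) = Δ·Π!·Σ² = 4/63  (sign +1)
sum: t=2:+1/1440 = 1/1440
3j²(4 1 3; 2 1 -3) = Δ·Π!·Σ² = 1/252  (sign +1)
combine: 4πI² = 189·4/63·1/252 = 1/21
take √, sign +1: I = 0.06155813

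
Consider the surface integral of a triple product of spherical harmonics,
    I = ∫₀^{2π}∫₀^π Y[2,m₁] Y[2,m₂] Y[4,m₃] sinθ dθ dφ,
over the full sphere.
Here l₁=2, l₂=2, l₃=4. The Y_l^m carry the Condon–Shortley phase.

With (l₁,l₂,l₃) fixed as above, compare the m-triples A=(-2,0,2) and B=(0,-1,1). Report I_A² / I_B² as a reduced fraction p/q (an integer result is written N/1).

Same 2,2,4: normalisation and zero-m 3j drop out of the ratio.
A: Δ: 0! 4! 4! / 9! → 1/630; sum: t=0:+1/96 = 1/96; 3j²(2 2 4; -2 0 2) = Δ·Π!·Σ² = 1/42  (sign +1)
B: Δ: 0! 4! 4! / 9! → 1/630; sum: t=0:+1/24 = 1/24; 3j²(2 2 4; 0 -1 1) = Δ·Π!·Σ² = 1/21  (sign -1)
I_A²/I_B² = (1/42)/(1/21) = 1/2

1/2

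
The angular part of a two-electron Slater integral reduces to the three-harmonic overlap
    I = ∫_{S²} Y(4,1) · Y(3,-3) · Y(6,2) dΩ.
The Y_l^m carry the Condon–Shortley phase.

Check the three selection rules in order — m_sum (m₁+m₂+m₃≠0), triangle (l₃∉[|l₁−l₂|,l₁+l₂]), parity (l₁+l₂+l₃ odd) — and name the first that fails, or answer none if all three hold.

m₁+m₂+m₃ = 1 − 3 + 2 = 0  ✓
triangle: |4−3|=1 ≤ l₃=6 ≤ 4+3=7  ✓
parity: l₁+l₂+l₃ = 13 is odd  ✗

parity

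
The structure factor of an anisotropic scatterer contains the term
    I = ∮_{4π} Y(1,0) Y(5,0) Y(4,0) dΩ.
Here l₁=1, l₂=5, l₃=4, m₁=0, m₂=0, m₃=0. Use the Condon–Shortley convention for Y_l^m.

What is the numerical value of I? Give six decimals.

Rules hold: Σm=0, L=10 even, 4≤4≤6.
N = 3·11·9 = 297
Δ = 2!·0!·8!/11! = 1/495
Racah Σ t=1..1: t=1:−1/576 = -1/576
⇒ 3j(1 5 4; 0 0 0)² = 5/99, sgn -1
(m-triple is (0,0,0) — same symbol as above.)
4πI² = N·(3j₀)²·(3jₘ)² = 25/33
I = +1·√(0.757576/4π) = 0.24553200

0.245532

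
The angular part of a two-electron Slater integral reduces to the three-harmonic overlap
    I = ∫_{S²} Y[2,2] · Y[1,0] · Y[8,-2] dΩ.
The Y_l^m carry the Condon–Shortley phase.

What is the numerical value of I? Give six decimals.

0.000000

triangle: need 1≤l₃≤3, have 8; I=0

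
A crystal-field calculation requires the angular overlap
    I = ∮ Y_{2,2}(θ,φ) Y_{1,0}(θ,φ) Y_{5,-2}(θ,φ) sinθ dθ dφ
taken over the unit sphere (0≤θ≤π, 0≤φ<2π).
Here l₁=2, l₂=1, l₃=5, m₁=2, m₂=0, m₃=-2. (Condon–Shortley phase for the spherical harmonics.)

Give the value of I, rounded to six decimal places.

l₃=5 ∉ [1,3] — triangle fails ⇒ I = 0

0.000000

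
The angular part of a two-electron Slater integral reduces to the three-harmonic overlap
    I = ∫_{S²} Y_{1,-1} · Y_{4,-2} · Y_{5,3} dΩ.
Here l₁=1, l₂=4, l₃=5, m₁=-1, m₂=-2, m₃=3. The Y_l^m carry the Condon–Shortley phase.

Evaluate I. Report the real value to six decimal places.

Rules hold: Σm=0, L=10 even, 3≤5≤5.
N = 3·9·11 = 297
Δ = 0!·2!·8!/11! = 1/495
Racah Σ t=0..0: t=0:+1/576 = 1/576
⇒ 3j(1 4 5; 0 0 0)² = 5/99, sgn -1
Racah Σ t=0..0: t=0:+1/2880 = 1/2880
⇒ 3j(1 4 5; -1 -2 3)² = 28/495, sgn +1
4πI² = N·(3j₀)²·(3jₘ)² = 28/33
I = -1·√(0.848485/4π) = -0.25984664

-0.259847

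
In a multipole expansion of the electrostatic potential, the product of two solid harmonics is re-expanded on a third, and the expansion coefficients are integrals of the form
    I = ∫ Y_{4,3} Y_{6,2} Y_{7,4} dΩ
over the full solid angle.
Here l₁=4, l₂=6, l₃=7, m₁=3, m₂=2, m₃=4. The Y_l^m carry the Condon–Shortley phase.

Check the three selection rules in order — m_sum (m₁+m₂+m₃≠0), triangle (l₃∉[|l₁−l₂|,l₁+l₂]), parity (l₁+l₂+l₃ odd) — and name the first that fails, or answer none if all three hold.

m_sum

m₁+m₂+m₃ = 3 + 2 + 4 = 9  ✗
triangle: |4−6|=2 ≤ l₃=7 ≤ 4+6=10
parity: l₁+l₂+l₃ = 17 is odd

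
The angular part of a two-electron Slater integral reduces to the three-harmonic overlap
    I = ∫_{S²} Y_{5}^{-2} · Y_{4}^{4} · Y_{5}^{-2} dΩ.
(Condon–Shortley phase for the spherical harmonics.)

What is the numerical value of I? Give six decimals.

Rules hold: Σm=0, L=14 even, 1≤5≤9.
N = 11·9·11 = 1089
Δ = 4!·6!·4!/15! = 1/3153150
Racah Σ t=0..4: t=0:+1/69120 t=1:−1/1728 t=2:+1/576 t=3:−1/1728 t=4:+1/69120 = 7/11520
⇒ 3j(5 4 5; 0 0 0)² = 2/143, sgn -1
Racah Σ t=4..4: t=4:+1/20736 = 1/20736
⇒ 3j(5 4 5; -2 4 -2)² = 35/1287, sgn -1
4πI² = N·(3j₀)²·(3jₘ)² = 70/169
I = +1·√(0.414201/4π) = 0.18155187

0.181552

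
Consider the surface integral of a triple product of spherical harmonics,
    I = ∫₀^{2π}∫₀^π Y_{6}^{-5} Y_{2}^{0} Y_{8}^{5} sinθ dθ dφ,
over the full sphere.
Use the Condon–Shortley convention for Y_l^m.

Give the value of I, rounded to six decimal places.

Checks pass: Σm=0; 16 even; l₃=8∈[4,8].
(2·6+1)(2·2+1)(2·8+1) = 1105
Δ: 0! 12! 4! / 17! → 1/30940
sum: t=0:+1/2073600 = 1/2073600
3j²(6 2 8; 0 0 0) = Δ·Π!·Σ² = 28/1105  (sign +1)
sum: t=0:+1/159667200 = 1/159667200
3j²(6 2 8; -5 0 5) = Δ·Π!·Σ² = 9/1190  (sign -1)
combine: 4πI² = 1105·28/1105·9/1190 = 18/85
take √, sign -1: I = -0.12981410

-0.129814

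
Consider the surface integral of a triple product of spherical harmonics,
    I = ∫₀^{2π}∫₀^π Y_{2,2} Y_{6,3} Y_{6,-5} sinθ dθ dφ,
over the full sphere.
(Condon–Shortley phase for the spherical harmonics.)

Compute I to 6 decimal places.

Rules hold: Σm=0, L=14 even, 4≤6≤8.
N = 5·13·13 = 845
Δ = 2!·2!·10!/15! = 1/90090
Racah Σ t=0..2: t=0:+1/69120 t=1:−1/14400 t=2:+1/69120 = -7/172800
⇒ 3j(2 6 6; 0 0 0)² = 14/715, sgn -1
Racah Σ t=0..0: t=0:+1/1451520 = 1/1451520
⇒ 3j(2 6 6; 2 3 -5)² = 1/91, sgn -1
4πI² = N·(3j₀)²·(3jₘ)² = 2/11
I = +1·√(0.181818/4π) = 0.12028562

0.120286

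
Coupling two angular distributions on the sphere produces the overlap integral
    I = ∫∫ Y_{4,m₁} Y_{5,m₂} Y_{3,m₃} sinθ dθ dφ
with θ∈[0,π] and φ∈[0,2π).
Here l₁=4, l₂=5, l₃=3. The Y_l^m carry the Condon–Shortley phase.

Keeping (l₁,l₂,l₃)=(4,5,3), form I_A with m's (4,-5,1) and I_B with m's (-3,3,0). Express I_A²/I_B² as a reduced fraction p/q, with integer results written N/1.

l's match ⇒ only the (l;m) 3-j factors differ between A and B.
A: triangle coeff Δ(4,5,3) = 1/180180; Σ_t [0,0]: t=0:+1/34560 = 1/34560; (3j)²=14/429 [(4 5 3; 4 -5 1)], sign=+1
B: triangle coeff Δ(4,5,3) = 1/180180; Σ_t [5,6]: t=5:−1/1440 t=6:+1/2880 = -1/2880; (3j)²=7/715 [(4 5 3; -3 3 0)], sign=+1
I_A²/I_B² = (14/429)/(7/715) = 10/3

10/3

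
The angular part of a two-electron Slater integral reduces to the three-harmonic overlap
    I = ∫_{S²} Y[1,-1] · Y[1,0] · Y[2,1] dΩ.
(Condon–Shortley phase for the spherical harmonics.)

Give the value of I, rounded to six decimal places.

m-sum 0 ✓  L=4 even ✓  0≤2≤2 ✓
Π(2lᵢ+1) = 3×3×5 = 45
triangle coeff Δ(1,1,2) = 1/30
Σ_t [0,0]: t=0:+1/1 = 1/1
(3j)²=2/15 [(1 1 2; 0 0 0)], sign=+1
Σ_t [0,0]: t=0:+1/2 = 1/2
(3j)²=1/10 [(1 1 2; -1 0 1)], sign=-1
⇒ 4πI² = 3/5
I = (-1)√(3/5/(4π)) = -0.21850969

-0.218510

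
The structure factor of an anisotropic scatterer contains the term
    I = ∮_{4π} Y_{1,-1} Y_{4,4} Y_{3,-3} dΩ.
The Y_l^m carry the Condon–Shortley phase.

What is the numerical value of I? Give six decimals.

Checks pass: Σm=0; 8 even; l₃=3∈[3,5].
(2·1+1)(2·4+1)(2·3+1) = 189
Δ: 2! 0! 6! / 9! → 1/252
sum: t=1:−1/36 = -1/36
3j²(1 4 3; 0 0 0) = Δ·Π!·Σ² = 4/63  (sign +1)
sum: t=2:+1/1440 = 1/1440
3j²(1 4 3; -1 4 -3) = Δ·Π!·Σ² = 1/9  (sign +1)
combine: 4πI² = 189·4/63·1/9 = 4/3
take √, sign +1: I = 0.32573501

0.325735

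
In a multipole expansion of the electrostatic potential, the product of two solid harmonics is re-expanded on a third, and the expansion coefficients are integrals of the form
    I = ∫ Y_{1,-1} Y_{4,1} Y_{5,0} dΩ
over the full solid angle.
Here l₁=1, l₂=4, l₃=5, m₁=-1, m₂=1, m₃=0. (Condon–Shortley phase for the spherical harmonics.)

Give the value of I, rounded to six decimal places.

Rules hold: Σm=0, L=10 even, 3≤5≤5.
N = 3·9·11 = 297
Δ = 0!·2!·8!/11! = 1/495
Racah Σ t=0..0: t=0:+1/576 = 1/576
⇒ 3j(1 4 5; 0 0 0)² = 5/99, sgn -1
Racah Σ t=0..0: t=0:+1/1440 = 1/1440
⇒ 3j(1 4 5; -1 1 0)² = 2/99, sgn -1
4πI² = N·(3j₀)²·(3jₘ)² = 10/33
I = +1·√(0.30303/4π) = 0.15528807

0.155288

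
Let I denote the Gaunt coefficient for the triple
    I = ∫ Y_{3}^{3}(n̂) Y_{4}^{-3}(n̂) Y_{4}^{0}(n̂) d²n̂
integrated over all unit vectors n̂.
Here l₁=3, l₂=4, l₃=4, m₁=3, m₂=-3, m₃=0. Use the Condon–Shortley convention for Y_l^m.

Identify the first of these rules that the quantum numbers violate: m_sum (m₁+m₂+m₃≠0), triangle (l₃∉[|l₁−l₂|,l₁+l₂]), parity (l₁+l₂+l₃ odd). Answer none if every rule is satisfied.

m₁+m₂+m₃ = 3 − 3 + 0 = 0  ✓
triangle: |3−4|=1 ≤ l₃=4 ≤ 3+4=7  ✓
parity: l₁+l₂+l₃ = 11 is odd  ✗

parity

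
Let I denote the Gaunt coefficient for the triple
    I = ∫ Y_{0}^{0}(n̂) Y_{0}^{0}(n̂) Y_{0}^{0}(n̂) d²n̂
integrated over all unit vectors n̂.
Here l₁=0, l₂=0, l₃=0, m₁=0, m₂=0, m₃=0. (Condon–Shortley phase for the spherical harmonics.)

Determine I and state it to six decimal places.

0.282095

m-sum 0 ✓  L=0 even ✓  0≤0≤0 ✓
Π(2lᵢ+1) = 1×1×1 = 1
triangle coeff Δ(0,0,0) = 1/1
Σ_t [0,0]: t=0:+1/1 = 1/1
(3j)²=1/1 [(0 0 0; 0 0 0)], sign=+1
(m-triple is (0,0,0) — same symbol as above.)
⇒ 4πI² = 1/1
I = (+1)√(1/1/(4π)) = 0.28209479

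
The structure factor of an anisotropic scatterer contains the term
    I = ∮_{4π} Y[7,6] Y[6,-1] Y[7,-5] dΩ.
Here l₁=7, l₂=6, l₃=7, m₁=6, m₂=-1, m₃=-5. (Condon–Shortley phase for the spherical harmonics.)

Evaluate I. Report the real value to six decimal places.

-0.100056

Checks pass: Σm=0; 20 even; l₃=7∈[1,13].
(2·7+1)(2·6+1)(2·7+1) = 2925
Δ: 6! 8! 6! / 21! → 1/2444321880
sum: t=0:+1/2612736000 t=1:−1/20736000 t=2:+1/1658880 t=3:−1/746496 t=4:+1/1658880 t=5:−1/20736000 t=6:+1/2612736000 = -1/4354560
3j²(7 6 7; 0 0 0) = Δ·Π!·Σ² = 1000/138567  (sign +1)
sum: t=0:+1/435456000 t=1:−1/232243200 = -1/497664000
3j²(7 6 7; 6 -1 -5) = Δ·Π!·Σ² = 77/12920  (sign -1)
combine: 4πI² = 2925·1000/138567·77/12920 = 13125/104329
take √, sign -1: I = -0.10005578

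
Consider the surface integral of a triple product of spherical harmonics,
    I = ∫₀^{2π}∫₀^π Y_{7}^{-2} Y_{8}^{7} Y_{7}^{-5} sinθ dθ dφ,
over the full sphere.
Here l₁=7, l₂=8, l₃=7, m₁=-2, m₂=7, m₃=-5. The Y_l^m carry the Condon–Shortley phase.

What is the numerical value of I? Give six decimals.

m-sum 0 ✓  L=22 even ✓  1≤7≤15 ✓
Π(2lᵢ+1) = 15×17×15 = 3825
triangle coeff Δ(7,8,7) = 1/22086194130
Σ_t [1,7]: t=1:−1/18289152000 t=2:+1/248832000 t=3:−1/24883200 t=4:+1/11943936 t=5:−1/24883200 t=6:+1/248832000 t=7:−1/18289152000 = 11/975421440
(3j)²=1750/289731 [(7 8 7; 0 0 0)], sign=-1
Σ_t [7,8]: t=7:−1/9754214400 t=8:+1/24385536000 = -1/16257024000
(3j)²=486/52003 [(7 8 7; -2 7 -5)], sign=-1
⇒ 4πI² = 9112500/42204149
I = (+1)√(9112500/42204149/(4π)) = 0.13107995

0.131080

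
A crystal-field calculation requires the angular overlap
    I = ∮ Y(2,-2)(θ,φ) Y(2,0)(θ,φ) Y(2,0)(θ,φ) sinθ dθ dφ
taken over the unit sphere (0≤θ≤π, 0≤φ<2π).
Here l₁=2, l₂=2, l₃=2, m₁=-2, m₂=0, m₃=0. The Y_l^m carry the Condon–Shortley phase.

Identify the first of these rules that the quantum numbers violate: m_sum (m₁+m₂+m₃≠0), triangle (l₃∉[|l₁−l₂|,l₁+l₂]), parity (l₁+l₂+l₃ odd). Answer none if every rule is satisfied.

m_sum

azimuthal sum: -2 + 0 + 0 = -2  ✗
0 ≤ 2 ≤ 4 (triangle on l)
L = 2 + 2 + 2 = 6 (even)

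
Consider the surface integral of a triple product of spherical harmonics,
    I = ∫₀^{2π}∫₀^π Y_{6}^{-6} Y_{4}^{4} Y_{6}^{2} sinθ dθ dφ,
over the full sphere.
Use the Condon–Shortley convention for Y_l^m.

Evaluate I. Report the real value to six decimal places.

m-sum 0 ✓  L=16 even ✓  2≤6≤10 ✓
Π(2lᵢ+1) = 13×9×13 = 1521
triangle coeff Δ(6,4,6) = 1/15315300
Σ_t [0,4]: t=0:+1/829440 t=1:−1/25920 t=2:+1/9216 t=3:−1/25920 t=4:+1/829440 = 7/207360
(3j)²=28/2431 [(6 4 6; 0 0 0)], sign=+1
Σ_t [4,4]: t=4:+1/23224320 = 1/23224320
(3j)²=1/442 [(6 4 6; -6 4 2)], sign=+1
⇒ 4πI² = 126/3179
I = (+1)√(126/3179/(4π)) = 0.05616103

0.056161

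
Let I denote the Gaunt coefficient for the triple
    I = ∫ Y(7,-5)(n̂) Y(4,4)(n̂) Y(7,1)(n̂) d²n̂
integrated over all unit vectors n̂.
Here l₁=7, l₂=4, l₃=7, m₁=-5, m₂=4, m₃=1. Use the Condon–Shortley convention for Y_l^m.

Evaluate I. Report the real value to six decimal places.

-0.118882

m-sum 0 ✓  L=18 even ✓  3≤7≤11 ✓
Π(2lᵢ+1) = 15×9×15 = 2025
triangle coeff Δ(7,4,7) = 1/58198140
Σ_t [0,4]: t=0:+1/17418240 t=1:−1/622080 t=2:+1/230400 t=3:−1/622080 t=4:+1/17418240 = 1/806400
(3j)²=2268/230945 [(7 4 7; 0 0 0)], sign=-1
Σ_t [4,4]: t=4:+1/46448640 = 1/46448640
(3j)²=75/8398 [(7 4 7; -5 4 1)], sign=+1
⇒ 4πI² = 34445250/193947611
I = (-1)√(34445250/193947611/(4π)) = -0.11888239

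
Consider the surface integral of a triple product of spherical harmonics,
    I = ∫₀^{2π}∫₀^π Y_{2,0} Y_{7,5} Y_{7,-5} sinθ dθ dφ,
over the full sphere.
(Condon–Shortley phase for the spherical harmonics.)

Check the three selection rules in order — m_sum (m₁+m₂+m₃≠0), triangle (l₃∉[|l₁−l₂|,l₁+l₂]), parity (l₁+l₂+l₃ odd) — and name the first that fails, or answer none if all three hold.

Σmᵢ = 0  ✓
l₃∈[|l₁−l₂|,l₁+l₂]=[5,9], have l₃=7  ✓
Σlᵢ = 16 ⇒ even  ✓

none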